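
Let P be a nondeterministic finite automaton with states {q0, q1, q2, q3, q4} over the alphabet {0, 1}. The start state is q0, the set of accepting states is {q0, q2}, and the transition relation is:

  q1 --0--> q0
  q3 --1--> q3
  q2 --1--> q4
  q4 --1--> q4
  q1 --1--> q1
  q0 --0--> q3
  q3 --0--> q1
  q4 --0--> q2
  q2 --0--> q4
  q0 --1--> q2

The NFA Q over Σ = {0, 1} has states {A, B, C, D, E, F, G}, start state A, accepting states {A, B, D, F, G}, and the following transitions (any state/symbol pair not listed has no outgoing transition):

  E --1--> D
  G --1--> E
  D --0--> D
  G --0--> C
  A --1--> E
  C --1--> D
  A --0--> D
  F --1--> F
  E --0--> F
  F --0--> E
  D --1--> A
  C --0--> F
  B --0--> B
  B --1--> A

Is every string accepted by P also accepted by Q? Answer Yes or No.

The string 1 is in L(P) but not in L(Q).
So L(P) ⊄ L(Q).

No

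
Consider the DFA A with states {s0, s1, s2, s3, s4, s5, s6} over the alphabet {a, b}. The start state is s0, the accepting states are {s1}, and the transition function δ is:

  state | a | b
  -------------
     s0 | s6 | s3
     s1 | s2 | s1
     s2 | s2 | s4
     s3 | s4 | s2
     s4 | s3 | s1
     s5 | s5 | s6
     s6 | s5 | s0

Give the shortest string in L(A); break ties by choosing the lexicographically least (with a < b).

A breadth-first search from s0 reaches an accepting state first via the path s0 → s3 → s4 → s1 on input bab.
No string of length < 3 is accepted (BFS exhausts all shorter strings without reaching an accepting state), and bab is the lexicographically least accepting string of length 3.

bab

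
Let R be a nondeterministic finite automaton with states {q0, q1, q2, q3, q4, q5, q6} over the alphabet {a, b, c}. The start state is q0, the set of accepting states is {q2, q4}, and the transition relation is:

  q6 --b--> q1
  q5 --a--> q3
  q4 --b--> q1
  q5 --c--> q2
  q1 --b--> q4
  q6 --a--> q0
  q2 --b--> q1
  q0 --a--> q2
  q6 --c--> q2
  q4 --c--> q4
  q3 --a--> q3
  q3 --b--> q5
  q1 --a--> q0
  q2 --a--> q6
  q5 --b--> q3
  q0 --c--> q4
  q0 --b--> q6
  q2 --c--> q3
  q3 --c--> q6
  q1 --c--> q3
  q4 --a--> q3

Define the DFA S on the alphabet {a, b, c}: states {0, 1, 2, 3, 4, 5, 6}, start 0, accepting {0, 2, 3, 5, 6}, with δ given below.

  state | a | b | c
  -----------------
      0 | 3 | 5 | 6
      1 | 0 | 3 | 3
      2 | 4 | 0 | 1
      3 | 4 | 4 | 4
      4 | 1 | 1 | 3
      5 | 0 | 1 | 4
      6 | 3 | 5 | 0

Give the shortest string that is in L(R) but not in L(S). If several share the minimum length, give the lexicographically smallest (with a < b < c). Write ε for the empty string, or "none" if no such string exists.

The string bc is accepted by R but not by S.
No shorter string lies in the difference, and bc is the lexicographically first length-2 string in L(R) \ L(S).

bc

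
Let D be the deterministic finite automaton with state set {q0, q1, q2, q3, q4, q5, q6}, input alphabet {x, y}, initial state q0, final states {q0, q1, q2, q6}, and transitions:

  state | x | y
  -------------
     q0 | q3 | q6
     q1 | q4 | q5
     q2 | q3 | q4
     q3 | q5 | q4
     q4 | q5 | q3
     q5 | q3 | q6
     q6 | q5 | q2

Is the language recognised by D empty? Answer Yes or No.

The empty string ε is accepted: the run q0 ends in the accepting state q0.
Since at least one string is accepted, L(D) is not empty.

No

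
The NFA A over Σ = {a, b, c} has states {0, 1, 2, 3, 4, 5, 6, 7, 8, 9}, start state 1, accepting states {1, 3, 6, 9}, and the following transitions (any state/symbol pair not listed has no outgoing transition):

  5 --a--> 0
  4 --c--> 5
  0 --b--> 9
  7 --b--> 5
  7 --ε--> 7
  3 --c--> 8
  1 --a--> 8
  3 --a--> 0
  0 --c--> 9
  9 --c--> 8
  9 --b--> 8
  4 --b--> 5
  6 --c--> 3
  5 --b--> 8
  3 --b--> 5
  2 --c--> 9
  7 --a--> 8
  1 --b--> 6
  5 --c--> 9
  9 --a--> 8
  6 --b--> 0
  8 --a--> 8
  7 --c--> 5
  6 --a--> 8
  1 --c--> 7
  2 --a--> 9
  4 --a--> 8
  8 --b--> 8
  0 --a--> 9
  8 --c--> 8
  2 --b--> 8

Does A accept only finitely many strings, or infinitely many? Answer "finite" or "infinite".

finite

The useful states (reachable from 1 and able to reach an accepting state) are {0, 1, 3, 5, 6, 7, 9}.
Restricted to these states the transition graph has no cycle, so every accepting path has bounded length and L is finite.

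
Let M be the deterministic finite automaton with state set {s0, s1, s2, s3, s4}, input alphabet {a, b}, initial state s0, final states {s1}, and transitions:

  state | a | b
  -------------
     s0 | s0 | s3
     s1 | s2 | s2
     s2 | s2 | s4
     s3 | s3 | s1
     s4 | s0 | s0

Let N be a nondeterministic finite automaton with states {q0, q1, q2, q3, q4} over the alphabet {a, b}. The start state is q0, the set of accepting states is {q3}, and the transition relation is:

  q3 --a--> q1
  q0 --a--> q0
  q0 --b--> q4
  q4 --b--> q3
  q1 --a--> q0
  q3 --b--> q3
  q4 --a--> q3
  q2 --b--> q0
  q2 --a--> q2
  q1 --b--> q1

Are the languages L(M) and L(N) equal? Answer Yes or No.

The string baab is accepted by M but rejected by N.
So L(M) ≠ L(N).

No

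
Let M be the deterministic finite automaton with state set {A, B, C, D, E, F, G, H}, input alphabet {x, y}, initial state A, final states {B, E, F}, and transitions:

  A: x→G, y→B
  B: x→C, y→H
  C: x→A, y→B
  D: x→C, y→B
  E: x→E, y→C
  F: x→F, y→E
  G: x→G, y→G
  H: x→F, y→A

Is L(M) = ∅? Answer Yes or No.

No

The string y is accepted: the run A → B ends in the accepting state B.
Since at least one string is accepted, L(M) is not empty.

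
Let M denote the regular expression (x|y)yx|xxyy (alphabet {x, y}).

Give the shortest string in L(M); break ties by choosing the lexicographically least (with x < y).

xyx

By inspection of the expression, no string of length less than 3 matches, and xyx is the lexicographically first match of length 3.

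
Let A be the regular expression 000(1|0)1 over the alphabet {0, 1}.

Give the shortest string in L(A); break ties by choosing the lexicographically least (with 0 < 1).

00001

By inspection of the expression, no string of length less than 5 matches, and 00001 is the lexicographically first match of length 5.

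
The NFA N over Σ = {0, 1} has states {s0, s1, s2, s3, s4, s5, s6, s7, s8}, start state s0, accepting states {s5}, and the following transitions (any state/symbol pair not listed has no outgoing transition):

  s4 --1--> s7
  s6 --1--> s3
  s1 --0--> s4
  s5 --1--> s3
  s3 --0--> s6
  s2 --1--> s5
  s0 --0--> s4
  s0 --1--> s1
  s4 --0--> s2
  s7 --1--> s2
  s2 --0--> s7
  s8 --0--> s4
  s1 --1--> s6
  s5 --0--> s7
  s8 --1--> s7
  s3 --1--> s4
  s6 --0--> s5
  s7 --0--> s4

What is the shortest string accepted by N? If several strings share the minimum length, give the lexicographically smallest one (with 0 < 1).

001

A breadth-first search from s0 reaches an accepting state first via the path s0 → s4 → s2 → s5 on input 001.
No string of length < 3 is accepted (BFS exhausts all shorter strings without reaching an accepting state), and 001 is the lexicographically least accepting string of length 3.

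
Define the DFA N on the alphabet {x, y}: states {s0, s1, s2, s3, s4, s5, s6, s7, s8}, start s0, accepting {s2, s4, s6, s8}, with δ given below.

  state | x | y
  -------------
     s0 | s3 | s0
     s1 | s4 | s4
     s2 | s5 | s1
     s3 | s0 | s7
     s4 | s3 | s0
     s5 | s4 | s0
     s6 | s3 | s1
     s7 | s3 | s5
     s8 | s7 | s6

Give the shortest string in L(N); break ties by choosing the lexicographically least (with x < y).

A breadth-first search from s0 reaches an accepting state first via the path s0 → s3 → s7 → s5 → s4 on input xyyx.
No string of length < 4 is accepted (BFS exhausts all shorter strings without reaching an accepting state), and xyyx is the lexicographically least accepting string of length 4.

xyyx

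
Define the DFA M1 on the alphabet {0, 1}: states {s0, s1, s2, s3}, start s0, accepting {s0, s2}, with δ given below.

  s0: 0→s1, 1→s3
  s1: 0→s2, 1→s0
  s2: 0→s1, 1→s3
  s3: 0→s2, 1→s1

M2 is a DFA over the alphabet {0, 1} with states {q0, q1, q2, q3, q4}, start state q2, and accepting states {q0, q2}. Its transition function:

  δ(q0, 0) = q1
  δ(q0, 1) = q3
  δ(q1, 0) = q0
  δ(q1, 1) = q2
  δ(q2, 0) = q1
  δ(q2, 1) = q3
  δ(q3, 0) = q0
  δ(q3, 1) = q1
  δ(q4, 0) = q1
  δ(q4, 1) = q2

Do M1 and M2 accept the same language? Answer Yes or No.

Yes

Exploring the product automaton M1 × M2 from the start pair (s0, q2), following both machines on each input symbol, reaches 4 state pairs: (s0, q2), (s1, q1), (s3, q3), (s2, q0).
M1 accepts in {s0, s2} and M2 accepts in {q0, q2}. In every reachable pair the two components are either both accepting — (s0, q2), (s2, q0) — or both non-accepting, so no string is accepted by exactly one of the machines: L(M1) \ L(M2) and L(M2) \ L(M1) are both empty.
Hence every string is accepted by M1 iff it is accepted by M2, and the two languages coincide.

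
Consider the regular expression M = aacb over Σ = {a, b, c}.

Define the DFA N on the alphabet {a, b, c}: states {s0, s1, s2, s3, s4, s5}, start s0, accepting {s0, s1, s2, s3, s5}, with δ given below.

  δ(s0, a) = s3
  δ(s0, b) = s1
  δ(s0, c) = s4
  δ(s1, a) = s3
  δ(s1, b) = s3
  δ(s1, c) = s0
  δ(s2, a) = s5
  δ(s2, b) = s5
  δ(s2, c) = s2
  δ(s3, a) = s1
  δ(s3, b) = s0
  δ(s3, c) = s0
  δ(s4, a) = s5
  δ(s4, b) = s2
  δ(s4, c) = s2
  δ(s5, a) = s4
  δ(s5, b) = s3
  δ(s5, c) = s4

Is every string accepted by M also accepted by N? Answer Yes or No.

Yes

Converting the expression M to a DFA (subset construction, then merging equivalent states) gives the minimal DFA with states {m0, m1, m2, m3, m4, m5}, start state m0, accepting states {m5} and transitions m0: a→m1, b→m2, c→m2; m1: a→m3, b→m2, c→m2; m2: a→m2, b→m2, c→m2; m3: a→m2, b→m2, c→m4; m4: a→m2, b→m5, c→m2; m5: a→m2, b→m2, c→m2.
Exploring the product automaton M × N from the start pair (m0, s0), following both machines on each input symbol, reaches 11 state pairs: (m0, s0), (m1, s3), (m2, s1), (m2, s4), (m3, s1), (m2, s0), (m2, s3), (m2, s5), (m2, s2), (m4, s0), (m5, s1).
M accepts in {m5} and N accepts in {s0, s1, s2, s3, s5}. The reachable pairs whose M-component is accepting are (m5, s1); in each of them the N-component is accepting too, so the product for L(M) \ L(N) (M-component accepting, N-component rejecting) has no reachable accepting pair and the difference is empty.
Hence every string in L(M) is also in L(N).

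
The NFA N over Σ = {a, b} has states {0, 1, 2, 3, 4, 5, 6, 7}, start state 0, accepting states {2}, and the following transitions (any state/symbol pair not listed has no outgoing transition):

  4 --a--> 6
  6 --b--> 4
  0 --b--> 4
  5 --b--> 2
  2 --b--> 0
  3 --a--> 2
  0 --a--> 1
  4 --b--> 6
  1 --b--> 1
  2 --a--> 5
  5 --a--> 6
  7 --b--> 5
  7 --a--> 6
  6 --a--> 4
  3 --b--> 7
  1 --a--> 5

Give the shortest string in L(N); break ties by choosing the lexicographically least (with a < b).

aab

A breadth-first search from 0 reaches an accepting state first via the path 0 → 1 → 5 → 2 on input aab.
No string of length < 3 is accepted (BFS exhausts all shorter strings without reaching an accepting state), and aab is the lexicographically least accepting string of length 3.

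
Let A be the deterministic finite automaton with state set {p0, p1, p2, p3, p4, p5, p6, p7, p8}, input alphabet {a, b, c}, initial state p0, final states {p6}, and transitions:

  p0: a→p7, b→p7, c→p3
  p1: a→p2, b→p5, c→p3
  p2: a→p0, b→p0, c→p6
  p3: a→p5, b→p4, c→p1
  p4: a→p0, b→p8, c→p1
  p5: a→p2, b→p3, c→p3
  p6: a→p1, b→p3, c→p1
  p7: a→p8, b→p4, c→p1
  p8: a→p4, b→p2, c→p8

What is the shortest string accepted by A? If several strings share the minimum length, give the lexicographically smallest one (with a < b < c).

aabc

A breadth-first search from p0 reaches an accepting state first via the path p0 → p7 → p8 → p2 → p6 on input aabc.
No string of length < 4 is accepted (BFS exhausts all shorter strings without reaching an accepting state), and aabc is the lexicographically least accepting string of length 4.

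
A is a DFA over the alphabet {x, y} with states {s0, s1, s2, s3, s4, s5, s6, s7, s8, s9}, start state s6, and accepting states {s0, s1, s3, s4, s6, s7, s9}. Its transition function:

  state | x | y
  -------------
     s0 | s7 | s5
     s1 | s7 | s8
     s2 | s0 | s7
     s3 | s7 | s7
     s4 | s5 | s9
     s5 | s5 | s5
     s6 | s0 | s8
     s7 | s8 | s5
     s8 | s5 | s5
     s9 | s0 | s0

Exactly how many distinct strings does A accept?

The useful subgraph on states {s0, s6, s7} is acyclic, so L(A) is finite; the longest accepting path visits 3 useful states, giving maximum string length 2.
Counting accepting paths from s6 by length: 1 of length 0, 1 of length 1, 1 of length 2. Total 3.

3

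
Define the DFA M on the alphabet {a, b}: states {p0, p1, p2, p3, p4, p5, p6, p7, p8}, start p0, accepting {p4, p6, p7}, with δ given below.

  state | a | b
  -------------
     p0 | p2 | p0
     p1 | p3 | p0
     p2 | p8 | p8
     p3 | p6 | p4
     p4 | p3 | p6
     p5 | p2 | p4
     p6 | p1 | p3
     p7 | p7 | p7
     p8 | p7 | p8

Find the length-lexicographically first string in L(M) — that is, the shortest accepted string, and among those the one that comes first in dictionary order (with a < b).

A breadth-first search from p0 reaches an accepting state first via the path p0 → p2 → p8 → p7 on input aaa.
No string of length < 3 is accepted (BFS exhausts all shorter strings without reaching an accepting state), and aaa is the lexicographically least accepting string of length 3.

aaa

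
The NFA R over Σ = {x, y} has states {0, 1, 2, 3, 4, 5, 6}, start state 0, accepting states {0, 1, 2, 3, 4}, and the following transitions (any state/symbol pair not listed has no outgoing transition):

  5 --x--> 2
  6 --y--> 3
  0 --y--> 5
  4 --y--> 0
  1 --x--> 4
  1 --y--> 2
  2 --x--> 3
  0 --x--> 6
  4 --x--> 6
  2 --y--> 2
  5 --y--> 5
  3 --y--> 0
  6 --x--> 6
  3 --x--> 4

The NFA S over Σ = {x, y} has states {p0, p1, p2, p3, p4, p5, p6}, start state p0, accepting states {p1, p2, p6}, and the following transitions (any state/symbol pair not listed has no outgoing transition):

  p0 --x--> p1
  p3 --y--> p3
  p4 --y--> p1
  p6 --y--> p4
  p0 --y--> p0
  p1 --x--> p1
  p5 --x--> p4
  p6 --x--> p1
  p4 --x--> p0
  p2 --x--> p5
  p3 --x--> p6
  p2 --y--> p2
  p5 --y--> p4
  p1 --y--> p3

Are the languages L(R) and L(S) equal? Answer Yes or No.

No

The empty string ε is accepted by R but rejected by S.
So L(R) ≠ L(S).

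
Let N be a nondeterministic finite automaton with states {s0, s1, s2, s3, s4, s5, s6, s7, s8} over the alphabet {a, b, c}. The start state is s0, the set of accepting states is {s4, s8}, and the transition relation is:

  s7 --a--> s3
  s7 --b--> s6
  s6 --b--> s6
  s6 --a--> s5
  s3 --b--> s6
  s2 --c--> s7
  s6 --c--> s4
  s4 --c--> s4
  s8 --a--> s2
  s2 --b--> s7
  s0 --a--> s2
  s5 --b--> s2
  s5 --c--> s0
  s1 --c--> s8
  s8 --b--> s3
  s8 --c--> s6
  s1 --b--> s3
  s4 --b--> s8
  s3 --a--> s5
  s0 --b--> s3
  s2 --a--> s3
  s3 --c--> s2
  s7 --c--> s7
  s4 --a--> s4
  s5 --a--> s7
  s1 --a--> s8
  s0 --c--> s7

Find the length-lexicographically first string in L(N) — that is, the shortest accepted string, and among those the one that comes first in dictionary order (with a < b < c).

bbc

A breadth-first search from s0 reaches an accepting state first via the path s0 → s3 → s6 → s4 on input bbc.
No string of length < 3 is accepted (BFS exhausts all shorter strings without reaching an accepting state), and bbc is the lexicographically least accepting string of length 3.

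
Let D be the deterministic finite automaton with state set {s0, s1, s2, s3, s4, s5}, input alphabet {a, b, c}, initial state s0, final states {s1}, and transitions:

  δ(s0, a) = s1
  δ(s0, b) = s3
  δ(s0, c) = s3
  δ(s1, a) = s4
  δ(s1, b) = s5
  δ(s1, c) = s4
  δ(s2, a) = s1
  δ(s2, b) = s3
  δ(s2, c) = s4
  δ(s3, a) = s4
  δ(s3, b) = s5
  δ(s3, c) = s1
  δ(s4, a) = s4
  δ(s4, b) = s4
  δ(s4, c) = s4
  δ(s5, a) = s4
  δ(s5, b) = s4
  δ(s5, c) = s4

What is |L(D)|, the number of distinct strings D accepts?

The useful subgraph on states {s0, s1, s3} is acyclic, so L(D) is finite; the longest accepting path visits 3 useful states, giving maximum string length 2.
Counting accepting paths from s0 by length: 1 of length 1, 2 of length 2. Total 3.

3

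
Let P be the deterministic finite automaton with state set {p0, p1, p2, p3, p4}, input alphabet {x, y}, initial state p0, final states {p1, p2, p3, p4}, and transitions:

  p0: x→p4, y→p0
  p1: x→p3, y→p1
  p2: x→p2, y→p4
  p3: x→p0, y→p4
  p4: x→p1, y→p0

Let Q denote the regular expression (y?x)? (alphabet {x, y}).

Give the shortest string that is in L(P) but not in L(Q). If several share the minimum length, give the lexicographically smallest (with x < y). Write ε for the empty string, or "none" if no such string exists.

The string xx is accepted by P but not by Q.
No shorter string lies in the difference, and xx is the lexicographically first length-2 string in L(P) \ L(Q).

xx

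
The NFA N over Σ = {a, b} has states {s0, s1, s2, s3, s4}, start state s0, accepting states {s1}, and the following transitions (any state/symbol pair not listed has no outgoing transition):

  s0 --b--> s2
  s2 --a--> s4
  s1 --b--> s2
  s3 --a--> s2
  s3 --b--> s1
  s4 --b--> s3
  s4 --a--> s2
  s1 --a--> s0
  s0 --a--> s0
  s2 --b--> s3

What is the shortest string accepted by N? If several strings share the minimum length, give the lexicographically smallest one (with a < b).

bbb

A breadth-first search from s0 reaches an accepting state first via the path s0 → s2 → s3 → s1 on input bbb.
No string of length < 3 is accepted (BFS exhausts all shorter strings without reaching an accepting state), and bbb is the lexicographically least accepting string of length 3.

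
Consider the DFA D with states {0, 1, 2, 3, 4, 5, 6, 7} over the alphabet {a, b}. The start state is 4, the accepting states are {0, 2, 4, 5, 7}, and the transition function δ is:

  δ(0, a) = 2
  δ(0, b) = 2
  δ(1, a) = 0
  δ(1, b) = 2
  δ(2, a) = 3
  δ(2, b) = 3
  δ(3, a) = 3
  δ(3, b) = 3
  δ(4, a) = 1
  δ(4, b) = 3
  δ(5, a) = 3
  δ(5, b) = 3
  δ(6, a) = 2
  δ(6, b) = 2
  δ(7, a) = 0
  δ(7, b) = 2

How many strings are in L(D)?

5

The useful subgraph on states {0, 1, 2, 4} is acyclic, so L(D) is finite; the longest accepting path visits 4 useful states, giving maximum string length 3.
Counting accepting paths from 4 by length: 1 of length 0, 2 of length 2, 2 of length 3. Total 5.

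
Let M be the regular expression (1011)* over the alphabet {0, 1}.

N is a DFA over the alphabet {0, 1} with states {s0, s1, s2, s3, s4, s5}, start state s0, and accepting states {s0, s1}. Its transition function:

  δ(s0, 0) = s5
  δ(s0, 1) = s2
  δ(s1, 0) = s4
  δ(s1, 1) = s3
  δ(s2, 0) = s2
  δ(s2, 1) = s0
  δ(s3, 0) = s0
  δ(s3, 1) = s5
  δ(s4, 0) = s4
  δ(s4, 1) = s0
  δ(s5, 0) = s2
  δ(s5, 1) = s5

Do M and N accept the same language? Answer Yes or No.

The string 1011 is accepted by M but rejected by N.
So L(M) ≠ L(N).

No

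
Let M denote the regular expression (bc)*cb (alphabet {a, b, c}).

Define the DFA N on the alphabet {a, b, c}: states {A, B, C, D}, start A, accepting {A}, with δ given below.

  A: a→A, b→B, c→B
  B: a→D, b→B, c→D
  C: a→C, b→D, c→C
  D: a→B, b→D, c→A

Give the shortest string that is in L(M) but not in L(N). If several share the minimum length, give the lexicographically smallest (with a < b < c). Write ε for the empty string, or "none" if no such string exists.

cb

The string cb is accepted by M but not by N.
No shorter string lies in the difference, and cb is the lexicographically first length-2 string in L(M) \ L(N).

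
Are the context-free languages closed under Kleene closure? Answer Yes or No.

Yes

If S₁ is the start symbol of a grammar for L, the grammar with new start symbol S and productions S → S₁S | ε generates L*.
So the context-free languages are closed under Kleene star.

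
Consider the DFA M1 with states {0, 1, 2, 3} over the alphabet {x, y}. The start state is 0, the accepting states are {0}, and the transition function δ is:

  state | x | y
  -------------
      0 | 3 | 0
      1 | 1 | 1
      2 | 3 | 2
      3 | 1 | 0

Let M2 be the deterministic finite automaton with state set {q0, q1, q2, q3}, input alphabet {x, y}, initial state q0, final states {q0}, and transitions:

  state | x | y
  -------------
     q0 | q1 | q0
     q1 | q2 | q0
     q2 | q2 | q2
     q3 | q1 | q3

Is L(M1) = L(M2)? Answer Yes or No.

Yes

Exploring the product automaton M1 × M2 from the start pair (0, q0), following both machines on each input symbol, reaches 3 state pairs: (0, q0), (3, q1), (1, q2).
M1 accepts in {0} and M2 accepts in {q0}. In every reachable pair the two components are either both accepting — (0, q0) — or both non-accepting, so no string is accepted by exactly one of the machines: L(M1) \ L(M2) and L(M2) \ L(M1) are both empty.
Hence every string is accepted by M1 iff it is accepted by M2, and the two languages coincide.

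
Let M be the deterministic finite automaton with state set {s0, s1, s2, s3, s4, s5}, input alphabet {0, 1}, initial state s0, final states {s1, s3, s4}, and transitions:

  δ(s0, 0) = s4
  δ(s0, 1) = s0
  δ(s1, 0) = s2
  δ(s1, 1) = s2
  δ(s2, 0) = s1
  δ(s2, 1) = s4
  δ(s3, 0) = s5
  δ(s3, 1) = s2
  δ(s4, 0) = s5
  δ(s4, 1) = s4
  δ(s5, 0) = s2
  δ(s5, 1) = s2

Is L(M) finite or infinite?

State s0 is reachable from the start and can reach an accepting state, and it lies on the cycle s0 → s0.
Traversing that cycle any number of times yields accepted strings of unbounded length, so the language is infinite.

infinite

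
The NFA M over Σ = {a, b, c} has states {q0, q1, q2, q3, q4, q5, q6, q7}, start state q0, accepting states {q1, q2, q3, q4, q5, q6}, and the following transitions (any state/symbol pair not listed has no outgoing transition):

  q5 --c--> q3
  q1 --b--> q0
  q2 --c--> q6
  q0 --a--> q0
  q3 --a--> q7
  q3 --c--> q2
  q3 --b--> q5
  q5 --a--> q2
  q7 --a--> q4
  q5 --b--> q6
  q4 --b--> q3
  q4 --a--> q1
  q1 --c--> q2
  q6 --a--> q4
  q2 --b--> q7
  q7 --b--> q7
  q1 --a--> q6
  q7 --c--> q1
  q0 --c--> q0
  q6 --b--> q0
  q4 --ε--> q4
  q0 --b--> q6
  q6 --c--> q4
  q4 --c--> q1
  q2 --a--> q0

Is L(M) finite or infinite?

State q0 is reachable from the start and can reach an accepting state, and it lies on the cycle q0 → q0.
Traversing that cycle any number of times yields accepted strings of unbounded length, so the language is infinite.

infinite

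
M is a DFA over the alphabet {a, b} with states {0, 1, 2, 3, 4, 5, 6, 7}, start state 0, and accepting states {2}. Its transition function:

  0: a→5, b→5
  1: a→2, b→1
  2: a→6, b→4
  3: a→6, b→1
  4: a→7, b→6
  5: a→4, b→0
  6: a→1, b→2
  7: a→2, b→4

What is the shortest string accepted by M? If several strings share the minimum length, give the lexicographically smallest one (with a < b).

A breadth-first search from 0 reaches an accepting state first via the path 0 → 5 → 4 → 7 → 2 on input aaaa.
No string of length < 4 is accepted (BFS exhausts all shorter strings without reaching an accepting state), and aaaa is the lexicographically least accepting string of length 4.

aaaa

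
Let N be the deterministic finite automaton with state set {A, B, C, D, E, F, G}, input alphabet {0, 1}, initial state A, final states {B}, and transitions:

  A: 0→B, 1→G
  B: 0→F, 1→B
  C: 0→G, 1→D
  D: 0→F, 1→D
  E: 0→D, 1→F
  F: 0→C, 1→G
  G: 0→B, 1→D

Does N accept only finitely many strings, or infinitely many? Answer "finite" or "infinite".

State B is reachable from the start and can reach an accepting state, and it lies on the cycle B → B.
Traversing that cycle any number of times yields accepted strings of unbounded length, so the language is infinite.

infinite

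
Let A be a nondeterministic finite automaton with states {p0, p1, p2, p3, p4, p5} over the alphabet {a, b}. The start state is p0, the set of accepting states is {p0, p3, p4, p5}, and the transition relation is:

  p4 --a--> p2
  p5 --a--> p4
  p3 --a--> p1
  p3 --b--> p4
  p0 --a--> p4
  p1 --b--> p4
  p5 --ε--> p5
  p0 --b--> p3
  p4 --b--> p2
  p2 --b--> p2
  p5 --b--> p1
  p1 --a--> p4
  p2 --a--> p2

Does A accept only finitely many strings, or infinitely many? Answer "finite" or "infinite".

The useful states (reachable from p0 and able to reach an accepting state) are {p0, p1, p3, p4}.
Restricted to these states the transition graph has no cycle, so every accepting path has bounded length and L is finite.

finite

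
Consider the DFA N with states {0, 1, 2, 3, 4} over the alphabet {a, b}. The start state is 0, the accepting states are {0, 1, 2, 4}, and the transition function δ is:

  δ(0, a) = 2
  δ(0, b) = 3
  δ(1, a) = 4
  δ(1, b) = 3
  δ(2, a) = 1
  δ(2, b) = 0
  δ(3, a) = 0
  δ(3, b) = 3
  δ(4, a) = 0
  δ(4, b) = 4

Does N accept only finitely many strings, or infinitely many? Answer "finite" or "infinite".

infinite

State 0 is reachable from the start and can reach an accepting state, and it lies on the cycle 0 → 2 → 0.
Traversing that cycle any number of times yields accepted strings of unbounded length, so the language is infinite.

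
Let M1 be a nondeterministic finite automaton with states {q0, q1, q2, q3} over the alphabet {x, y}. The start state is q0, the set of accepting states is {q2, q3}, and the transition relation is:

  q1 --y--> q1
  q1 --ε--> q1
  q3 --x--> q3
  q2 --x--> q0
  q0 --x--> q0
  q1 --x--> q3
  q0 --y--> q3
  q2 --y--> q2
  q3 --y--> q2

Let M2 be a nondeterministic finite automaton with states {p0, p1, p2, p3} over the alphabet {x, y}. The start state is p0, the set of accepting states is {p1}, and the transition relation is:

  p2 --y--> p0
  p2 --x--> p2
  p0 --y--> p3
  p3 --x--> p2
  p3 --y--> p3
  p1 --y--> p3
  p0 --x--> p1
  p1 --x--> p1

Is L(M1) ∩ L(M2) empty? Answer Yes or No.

No

The string yyxyx is accepted by both M1 and M2.
Hence L(M1) ∩ L(M2) ≠ ∅.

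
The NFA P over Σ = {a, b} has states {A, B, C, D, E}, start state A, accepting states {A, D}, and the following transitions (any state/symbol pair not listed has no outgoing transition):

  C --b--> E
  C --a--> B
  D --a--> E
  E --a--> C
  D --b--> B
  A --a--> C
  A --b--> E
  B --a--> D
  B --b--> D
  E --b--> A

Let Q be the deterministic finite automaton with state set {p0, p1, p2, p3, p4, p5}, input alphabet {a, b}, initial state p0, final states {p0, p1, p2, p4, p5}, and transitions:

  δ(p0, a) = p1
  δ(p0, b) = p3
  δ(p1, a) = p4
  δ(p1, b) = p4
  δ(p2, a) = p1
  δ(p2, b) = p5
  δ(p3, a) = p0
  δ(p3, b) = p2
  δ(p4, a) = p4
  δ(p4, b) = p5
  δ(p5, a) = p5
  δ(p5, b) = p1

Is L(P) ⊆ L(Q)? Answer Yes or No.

Yes

Exploring the product automaton P × Q from the start pair (A, p0), following both machines on each input symbol, reaches 19 state pairs: (A, p0), (C, p1), (E, p3), (B, p4), (E, p4), (C, p0), (A, p2), (D, p4), (D, p5), (C, p4), (A, p5), (B, p1), (E, p5), (B, p5), (C, p5), (E, p1), (A, p1), (D, p1), (A, p4).
P accepts in {A, D} and Q accepts in {p0, p1, p2, p4, p5}. The reachable pairs whose P-component is accepting are (A, p0), (A, p2), (D, p4), (D, p5), (A, p5), (A, p1), (D, p1), (A, p4); in each of them the Q-component is accepting too, so the product for L(P) \ L(Q) (P-component accepting, Q-component rejecting) has no reachable accepting pair and the difference is empty.
Hence every string in L(P) is also in L(Q).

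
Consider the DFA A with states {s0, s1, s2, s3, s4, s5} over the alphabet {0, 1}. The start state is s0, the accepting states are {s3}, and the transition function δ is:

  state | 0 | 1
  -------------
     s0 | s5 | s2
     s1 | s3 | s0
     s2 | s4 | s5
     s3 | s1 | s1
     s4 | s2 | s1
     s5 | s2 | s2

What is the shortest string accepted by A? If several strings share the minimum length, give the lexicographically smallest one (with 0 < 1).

1010

A breadth-first search from s0 reaches an accepting state first via the path s0 → s2 → s4 → s1 → s3 on input 1010.
No string of length < 4 is accepted (BFS exhausts all shorter strings without reaching an accepting state), and 1010 is the lexicographically least accepting string of length 4.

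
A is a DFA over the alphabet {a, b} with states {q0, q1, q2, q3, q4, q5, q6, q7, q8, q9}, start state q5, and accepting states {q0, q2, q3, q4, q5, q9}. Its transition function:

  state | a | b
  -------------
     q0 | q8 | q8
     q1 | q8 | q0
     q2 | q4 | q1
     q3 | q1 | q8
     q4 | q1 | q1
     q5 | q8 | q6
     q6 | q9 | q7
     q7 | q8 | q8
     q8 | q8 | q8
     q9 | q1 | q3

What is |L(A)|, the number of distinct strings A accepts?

5

The useful subgraph on states {q0, q1, q3, q5, q6, q9} is acyclic, so L(A) is finite; the longest accepting path visits 6 useful states, giving maximum string length 5.
Counting accepting paths from q5 by length: 1 of length 0, 1 of length 2, 1 of length 3, 1 of length 4, 1 of length 5. Total 5.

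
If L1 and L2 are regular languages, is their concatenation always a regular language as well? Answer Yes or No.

Yes

If R₁ and R₂ are regular expressions for the two languages then R₁R₂ denotes L₁L₂; on automata, add ε-moves from every accepting state of an NFA for L₁ to the start state of an NFA for L₂ and keep only the second machine's accepting states.
So the regular languages are closed under concatenation.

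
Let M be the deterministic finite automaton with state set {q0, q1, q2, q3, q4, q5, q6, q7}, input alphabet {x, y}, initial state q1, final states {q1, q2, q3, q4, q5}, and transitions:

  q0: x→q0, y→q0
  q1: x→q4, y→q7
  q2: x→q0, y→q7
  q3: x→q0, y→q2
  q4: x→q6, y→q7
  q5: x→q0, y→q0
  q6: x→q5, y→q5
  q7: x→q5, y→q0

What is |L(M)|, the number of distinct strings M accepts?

6

The useful subgraph on states {q1, q4, q5, q6, q7} is acyclic, so L(M) is finite; the longest accepting path visits 4 useful states, giving maximum string length 3.
Counting accepting paths from q1 by length: 1 of length 0, 1 of length 1, 1 of length 2, 3 of length 3. Total 6.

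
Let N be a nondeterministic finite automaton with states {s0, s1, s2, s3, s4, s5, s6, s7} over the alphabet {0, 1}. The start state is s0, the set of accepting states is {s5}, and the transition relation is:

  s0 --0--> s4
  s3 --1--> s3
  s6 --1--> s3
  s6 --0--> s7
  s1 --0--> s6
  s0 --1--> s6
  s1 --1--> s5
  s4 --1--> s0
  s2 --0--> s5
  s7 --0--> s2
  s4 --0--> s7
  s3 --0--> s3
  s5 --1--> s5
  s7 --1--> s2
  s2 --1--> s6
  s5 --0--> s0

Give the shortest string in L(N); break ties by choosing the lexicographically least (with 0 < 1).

A breadth-first search from s0 reaches an accepting state first via the path s0 → s4 → s7 → s2 → s5 on input 0000.
No string of length < 4 is accepted (BFS exhausts all shorter strings without reaching an accepting state), and 0000 is the lexicographically least accepting string of length 4.

0000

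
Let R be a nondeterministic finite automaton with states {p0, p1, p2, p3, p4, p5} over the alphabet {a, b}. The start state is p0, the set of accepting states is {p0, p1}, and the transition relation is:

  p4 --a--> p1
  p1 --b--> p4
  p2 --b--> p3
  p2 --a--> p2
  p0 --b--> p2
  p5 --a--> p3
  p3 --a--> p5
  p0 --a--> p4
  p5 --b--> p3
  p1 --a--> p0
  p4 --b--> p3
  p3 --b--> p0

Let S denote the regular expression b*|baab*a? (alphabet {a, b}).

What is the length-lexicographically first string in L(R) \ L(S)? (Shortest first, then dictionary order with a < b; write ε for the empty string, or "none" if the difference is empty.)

aa

The string aa is accepted by R but not by S.
No shorter string lies in the difference, and aa is the lexicographically first length-2 string in L(R) \ L(S).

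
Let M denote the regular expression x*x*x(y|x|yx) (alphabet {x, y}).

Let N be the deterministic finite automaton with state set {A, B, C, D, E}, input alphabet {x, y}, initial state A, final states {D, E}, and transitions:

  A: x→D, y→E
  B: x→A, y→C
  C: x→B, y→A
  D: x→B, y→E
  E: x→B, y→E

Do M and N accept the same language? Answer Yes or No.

No

The string xx is accepted by M but rejected by N.
So L(M) ≠ L(N).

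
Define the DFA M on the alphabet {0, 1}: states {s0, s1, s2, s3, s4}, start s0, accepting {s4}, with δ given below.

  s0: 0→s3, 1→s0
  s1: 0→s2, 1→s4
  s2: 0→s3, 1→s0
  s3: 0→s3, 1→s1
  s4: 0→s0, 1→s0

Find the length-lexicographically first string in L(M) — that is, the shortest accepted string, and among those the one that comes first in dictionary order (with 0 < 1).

011

A breadth-first search from s0 reaches an accepting state first via the path s0 → s3 → s1 → s4 on input 011.
No string of length < 3 is accepted (BFS exhausts all shorter strings without reaching an accepting state), and 011 is the lexicographically least accepting string of length 3.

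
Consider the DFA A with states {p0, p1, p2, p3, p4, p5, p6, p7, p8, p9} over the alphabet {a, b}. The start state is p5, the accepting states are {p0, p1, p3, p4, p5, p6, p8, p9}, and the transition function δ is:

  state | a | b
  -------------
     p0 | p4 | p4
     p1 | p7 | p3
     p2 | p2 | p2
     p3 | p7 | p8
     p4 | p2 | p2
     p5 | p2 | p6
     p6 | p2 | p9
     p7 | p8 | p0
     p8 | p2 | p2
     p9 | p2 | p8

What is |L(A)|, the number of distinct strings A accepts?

The useful subgraph on states {p5, p6, p8, p9} is acyclic, so L(A) is finite; the longest accepting path visits 4 useful states, giving maximum string length 3.
Counting accepting paths from p5 by length: 1 of length 0, 1 of length 1, 1 of length 2, 1 of length 3. Total 4.

4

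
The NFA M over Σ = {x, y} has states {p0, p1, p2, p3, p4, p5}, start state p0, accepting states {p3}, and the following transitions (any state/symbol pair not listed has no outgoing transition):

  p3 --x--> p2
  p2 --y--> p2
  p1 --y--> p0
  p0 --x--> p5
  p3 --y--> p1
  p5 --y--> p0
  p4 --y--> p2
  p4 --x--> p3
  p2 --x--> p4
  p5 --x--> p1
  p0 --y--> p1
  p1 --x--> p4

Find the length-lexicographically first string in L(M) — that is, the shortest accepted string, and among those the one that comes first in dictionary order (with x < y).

yxx

A breadth-first search from p0 reaches an accepting state first via the path p0 → p1 → p4 → p3 on input yxx.
No string of length < 3 is accepted (BFS exhausts all shorter strings without reaching an accepting state), and yxx is the lexicographically least accepting string of length 3.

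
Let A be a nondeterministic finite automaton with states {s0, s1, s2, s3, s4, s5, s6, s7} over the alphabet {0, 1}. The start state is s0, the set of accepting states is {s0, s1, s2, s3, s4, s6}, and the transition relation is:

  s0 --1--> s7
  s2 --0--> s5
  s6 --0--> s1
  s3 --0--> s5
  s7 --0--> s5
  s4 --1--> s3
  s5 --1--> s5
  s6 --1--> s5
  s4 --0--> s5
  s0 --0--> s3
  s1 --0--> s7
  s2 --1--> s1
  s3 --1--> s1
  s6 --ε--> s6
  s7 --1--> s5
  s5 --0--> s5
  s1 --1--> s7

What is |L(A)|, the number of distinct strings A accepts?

The useful subgraph on states {s0, s1, s3} is acyclic, so L(A) is finite; the longest accepting path visits 3 useful states, giving maximum string length 2.
Counting accepting paths from s0 by length: 1 of length 0, 1 of length 1, 1 of length 2. Total 3.

3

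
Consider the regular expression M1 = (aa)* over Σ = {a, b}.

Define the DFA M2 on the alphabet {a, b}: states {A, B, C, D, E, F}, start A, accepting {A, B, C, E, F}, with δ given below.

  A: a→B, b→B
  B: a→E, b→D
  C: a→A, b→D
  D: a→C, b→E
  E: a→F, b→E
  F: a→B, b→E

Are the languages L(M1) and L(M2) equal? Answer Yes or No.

No

The string a is accepted by M2 but rejected by M1.
So L(M1) ≠ L(M2).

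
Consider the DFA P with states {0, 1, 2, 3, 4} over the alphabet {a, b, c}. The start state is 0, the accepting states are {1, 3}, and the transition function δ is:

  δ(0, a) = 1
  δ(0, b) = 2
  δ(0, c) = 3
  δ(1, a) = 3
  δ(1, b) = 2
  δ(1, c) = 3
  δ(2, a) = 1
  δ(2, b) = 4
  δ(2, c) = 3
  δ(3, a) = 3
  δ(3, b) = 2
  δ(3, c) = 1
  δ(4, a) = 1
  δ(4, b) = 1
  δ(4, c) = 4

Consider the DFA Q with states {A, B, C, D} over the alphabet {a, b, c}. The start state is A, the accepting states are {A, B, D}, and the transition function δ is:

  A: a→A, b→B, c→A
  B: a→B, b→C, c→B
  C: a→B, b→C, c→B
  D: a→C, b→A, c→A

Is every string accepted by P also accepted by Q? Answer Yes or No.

No

The string bbb is in L(P) but not in L(Q).
So L(P) ⊄ L(Q).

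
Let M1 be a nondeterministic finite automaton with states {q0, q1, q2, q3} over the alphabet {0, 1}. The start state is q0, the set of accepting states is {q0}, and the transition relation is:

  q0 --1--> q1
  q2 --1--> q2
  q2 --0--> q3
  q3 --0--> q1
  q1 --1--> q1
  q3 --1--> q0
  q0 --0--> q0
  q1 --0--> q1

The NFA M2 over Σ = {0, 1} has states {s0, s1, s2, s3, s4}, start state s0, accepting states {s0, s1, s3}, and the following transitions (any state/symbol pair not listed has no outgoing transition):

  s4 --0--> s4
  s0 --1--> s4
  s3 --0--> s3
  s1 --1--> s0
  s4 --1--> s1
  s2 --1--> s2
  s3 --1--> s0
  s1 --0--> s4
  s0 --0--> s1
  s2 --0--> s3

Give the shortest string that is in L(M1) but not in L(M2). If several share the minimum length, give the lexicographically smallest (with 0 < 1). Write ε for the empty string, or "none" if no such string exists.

00

The string 00 is accepted by M1 but not by M2.
No shorter string lies in the difference, and 00 is the lexicographically first length-2 string in L(M1) \ L(M2).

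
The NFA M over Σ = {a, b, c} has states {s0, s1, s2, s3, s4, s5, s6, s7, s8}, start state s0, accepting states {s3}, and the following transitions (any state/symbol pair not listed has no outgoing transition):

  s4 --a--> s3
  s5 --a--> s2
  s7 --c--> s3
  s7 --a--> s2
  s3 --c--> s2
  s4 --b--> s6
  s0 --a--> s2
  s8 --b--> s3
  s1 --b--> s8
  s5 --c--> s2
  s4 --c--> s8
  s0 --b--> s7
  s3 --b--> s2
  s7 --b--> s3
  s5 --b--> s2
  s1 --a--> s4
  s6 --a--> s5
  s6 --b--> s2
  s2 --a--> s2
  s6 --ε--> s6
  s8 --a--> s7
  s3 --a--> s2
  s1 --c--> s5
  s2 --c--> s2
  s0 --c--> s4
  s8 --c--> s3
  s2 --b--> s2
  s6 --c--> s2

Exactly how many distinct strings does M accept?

7

The useful subgraph on states {s0, s3, s4, s7, s8} is acyclic, so L(M) is finite; the longest accepting path visits 5 useful states, giving maximum string length 4.
Counting accepting paths from s0 by length: 3 of length 2, 2 of length 3, 2 of length 4. Total 7.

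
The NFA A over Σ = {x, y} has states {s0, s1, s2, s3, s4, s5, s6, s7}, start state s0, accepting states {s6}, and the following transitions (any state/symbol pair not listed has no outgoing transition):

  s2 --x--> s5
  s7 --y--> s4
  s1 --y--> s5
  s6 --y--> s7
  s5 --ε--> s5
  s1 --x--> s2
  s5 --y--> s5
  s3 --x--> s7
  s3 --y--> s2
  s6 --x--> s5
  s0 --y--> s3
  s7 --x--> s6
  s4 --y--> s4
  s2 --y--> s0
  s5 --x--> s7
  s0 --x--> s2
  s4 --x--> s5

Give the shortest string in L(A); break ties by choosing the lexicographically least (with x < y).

A breadth-first search from s0 reaches an accepting state first via the path s0 → s3 → s7 → s6 on input yxx.
No string of length < 3 is accepted (BFS exhausts all shorter strings without reaching an accepting state), and yxx is the lexicographically least accepting string of length 3.

yxx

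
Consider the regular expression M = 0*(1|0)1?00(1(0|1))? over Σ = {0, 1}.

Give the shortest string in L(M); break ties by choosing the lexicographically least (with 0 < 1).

000

By inspection of the expression, no string of length less than 3 matches, and 000 is the lexicographically first match of length 3.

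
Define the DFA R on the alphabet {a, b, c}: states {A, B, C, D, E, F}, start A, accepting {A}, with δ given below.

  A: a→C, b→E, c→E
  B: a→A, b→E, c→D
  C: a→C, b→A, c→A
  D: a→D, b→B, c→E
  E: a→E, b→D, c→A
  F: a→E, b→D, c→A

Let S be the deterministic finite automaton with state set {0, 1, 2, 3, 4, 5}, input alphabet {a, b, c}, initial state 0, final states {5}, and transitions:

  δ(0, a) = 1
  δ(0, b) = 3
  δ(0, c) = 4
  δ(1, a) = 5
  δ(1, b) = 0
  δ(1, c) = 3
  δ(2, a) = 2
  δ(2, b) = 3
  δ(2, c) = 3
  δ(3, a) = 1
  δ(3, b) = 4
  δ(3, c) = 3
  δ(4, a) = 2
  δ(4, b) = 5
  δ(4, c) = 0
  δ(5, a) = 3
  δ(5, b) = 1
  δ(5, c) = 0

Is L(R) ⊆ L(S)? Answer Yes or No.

The empty string ε is in L(R) but not in L(S).
So L(R) ⊄ L(S).

No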